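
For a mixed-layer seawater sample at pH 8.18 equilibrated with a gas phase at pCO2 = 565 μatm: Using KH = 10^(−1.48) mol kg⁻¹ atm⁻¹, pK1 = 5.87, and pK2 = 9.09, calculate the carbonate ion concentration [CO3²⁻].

[CO3²⁻] = 0.470 mmol/kg

[CO2*] = KH · pCO2 = 10^(−1.48) × 565×10^-6 = 1.871×10^-5 mol/kg
α₀ = 1/(1 + K1/[H⁺] + K1K2/[H⁺]²) = 1/(1 + 10^+2.31 + 10^+1.40) = 0.004342
DIC = [CO2*]/α₀ = 1.871×10^-5 / 0.004342 = 4.309 mmol/kg
[CO3²⁻] = α₂·DIC; α₂ = 0.1091, so [CO3²⁻] = 0.1091 × 4.309 = 0.470 mmol/kg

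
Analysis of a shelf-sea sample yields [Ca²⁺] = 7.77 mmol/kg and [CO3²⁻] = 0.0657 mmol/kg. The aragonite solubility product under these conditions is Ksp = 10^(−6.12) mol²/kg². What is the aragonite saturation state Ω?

Ω = 0.673

Ksp = 10^(−6.12) = 7.586×10^-7
Ω = [Ca²⁺][CO3²⁻]/Ksp = (7.77×10^-3)(0.0657×10^-3) / 7.586×10^-7 = 0.673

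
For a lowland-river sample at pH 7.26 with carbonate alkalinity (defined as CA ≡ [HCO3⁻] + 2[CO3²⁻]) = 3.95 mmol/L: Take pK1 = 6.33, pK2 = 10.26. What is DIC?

DIC = 4.41 mmol/L

CA = [HCO3⁻] + 2[CO3²⁻] = (α₁ + 2α₂)·DIC
At pH 7.26: [H⁺]/K1 = 10^-0.93 = 0.11749, K2/[H⁺] = 10^-3.00 = 0.0010000
α₁ = 1/(1 + 0.11749 + 0.0010000) = 1/1.1185 = 0.8941; α₂ = α₁·K2/[H⁺] = 0.0008941
α₁ + 2α₂ = 0.8959
DIC = CA / (α₁ + 2α₂) = 3.95 / 0.8959 = 4.41 mmol/L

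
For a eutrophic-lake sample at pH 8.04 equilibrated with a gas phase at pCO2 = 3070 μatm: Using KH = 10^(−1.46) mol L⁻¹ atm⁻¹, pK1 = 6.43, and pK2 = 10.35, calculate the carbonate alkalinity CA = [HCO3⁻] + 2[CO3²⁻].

[CO2*] = KH · pCO2 = 10^(−1.46) × 3070×10^-6 = 1.064×10^-4 mol/L
α₀ = 1/(1 + K1/[H⁺] + K1K2/[H⁺]²) = 1/(1 + 10^+1.61 + 10^-0.70) = 0.02384
DIC = [CO2*]/α₀ = 1.064×10^-4 / 0.02384 = 4.464 mmol/L
CA = (α₁ + 2α₂)·DIC = (0.9714 + 2×0.004758) × 4.464 = 4.38 mmol/L

CA = 4.38 mmol/L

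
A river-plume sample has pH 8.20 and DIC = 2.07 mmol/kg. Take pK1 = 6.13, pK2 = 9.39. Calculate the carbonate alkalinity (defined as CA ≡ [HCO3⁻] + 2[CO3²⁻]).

CA = [HCO3⁻] + 2[CO3²⁻] = (α₁ + 2α₂)·DIC
At pH 8.20: [H⁺]/K1 = 10^-2.07 = 0.0085114, K2/[H⁺] = 10^-1.19 = 0.064565
α₁ = 1/(1 + 0.0085114 + 0.064565) = 1/1.0731 = 0.9319; α₂ = α₁·K2/[H⁺] = 0.06017
α₁ + 2α₂ = 1.0522
CA = 1.0522 × 2.07 = 2.18 mmol/kg

CA = 2.18 mmol/kg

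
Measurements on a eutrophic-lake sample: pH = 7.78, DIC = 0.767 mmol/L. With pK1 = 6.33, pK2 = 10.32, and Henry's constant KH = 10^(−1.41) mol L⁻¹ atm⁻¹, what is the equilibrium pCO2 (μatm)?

α₀ = 1 / (1 + K1/[H⁺] + K1K2/[H⁺]²) = 1 / (1 + 10^+1.45 + 10^-1.09)
   = 1 / (1 + 28.184 + 0.081283) = 1/29.265 = 0.03417
[CO2*] = α₀ × DIC = 0.03417 × 0.767 = 0.02621 mmol/L
pCO2 = [CO2*]/KH = 2.621×10^-5 / 3.890×10^-2 = 674 μatm

pCO2 = 674 μatm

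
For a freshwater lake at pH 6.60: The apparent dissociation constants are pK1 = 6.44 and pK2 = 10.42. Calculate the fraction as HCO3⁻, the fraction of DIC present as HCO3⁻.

α₁ = 1 / (1 + [H⁺]/K1 + K2/[H⁺]) = 1 / (1 + 10^-0.16 + 10^-3.82)
   = 1 / (1 + 0.69183 + 0.00015136) = 1/1.6920 = 0.5910

α₁ = 0.591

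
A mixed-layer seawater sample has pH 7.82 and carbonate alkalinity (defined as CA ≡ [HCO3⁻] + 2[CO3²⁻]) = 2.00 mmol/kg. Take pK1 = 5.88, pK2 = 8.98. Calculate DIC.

CA = [HCO3⁻] + 2[CO3²⁻] = (α₁ + 2α₂)·DIC
At pH 7.82: [H⁺]/K1 = 10^-1.94 = 0.011482, K2/[H⁺] = 10^-1.16 = 0.069183
α₁ = 1/(1 + 0.011482 + 0.069183) = 1/1.0807 = 0.9254; α₂ = α₁·K2/[H⁺] = 0.06402
α₁ + 2α₂ = 1.0534
DIC = CA / (α₁ + 2α₂) = 2.00 / 1.0534 = 1.90 mmol/kg

DIC = 1.90 mmol/kg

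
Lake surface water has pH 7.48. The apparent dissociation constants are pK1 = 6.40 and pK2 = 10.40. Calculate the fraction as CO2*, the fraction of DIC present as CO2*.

α₀ = 1 / (1 + K1/[H⁺] + K1K2/[H⁺]²) = 1 / (1 + 10^+1.08 + 10^-1.84)
   = 1 / (1 + 12.023 + 0.014454) = 1/13.037 = 0.07670

α₀ = 0.0767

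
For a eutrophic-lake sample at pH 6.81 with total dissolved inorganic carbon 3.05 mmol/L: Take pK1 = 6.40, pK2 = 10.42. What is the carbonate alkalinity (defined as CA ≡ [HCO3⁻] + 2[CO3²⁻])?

CA = [HCO3⁻] + 2[CO3²⁻] = (α₁ + 2α₂)·DIC
At pH 6.81: [H⁺]/K1 = 10^-0.41 = 0.38905, K2/[H⁺] = 10^-3.61 = 0.00024547
α₁ = 1/(1 + 0.38905 + 0.00024547) = 1/1.3893 = 0.7198; α₂ = α₁·K2/[H⁺] = 0.0001767
α₁ + 2α₂ = 0.7201
CA = 0.7201 × 3.05 = 2.20 mmol/L

CA = 2.20 mmol/L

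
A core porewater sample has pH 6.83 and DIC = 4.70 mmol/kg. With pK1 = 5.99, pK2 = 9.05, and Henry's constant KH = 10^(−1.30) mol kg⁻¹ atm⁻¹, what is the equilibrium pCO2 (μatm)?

α₀ = 1 / (1 + K1/[H⁺] + K1K2/[H⁺]²) = 1 / (1 + 10^+0.84 + 10^-1.38)
   = 1 / (1 + 6.9183 + 0.041687) = 1/7.9600 = 0.1256
[CO2*] = α₀ × DIC = 0.1256 × 4.70 = 0.5905 mmol/kg
pCO2 = [CO2*]/KH = 5.905×10^-4 / 5.012×10^-2 = 1.18×10^4 μatm

pCO2 = 1.18×10^4 μatm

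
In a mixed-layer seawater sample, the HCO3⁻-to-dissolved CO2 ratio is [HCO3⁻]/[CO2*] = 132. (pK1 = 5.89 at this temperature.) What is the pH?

pH = 8.01

From K1 = [H⁺][HCO3⁻]/[CO2*]:  pH = pK1 + log₁₀([HCO3⁻]/[CO2*])
log₁₀(132) = +2.121
pH = 5.89 + (+2.121) = 8.01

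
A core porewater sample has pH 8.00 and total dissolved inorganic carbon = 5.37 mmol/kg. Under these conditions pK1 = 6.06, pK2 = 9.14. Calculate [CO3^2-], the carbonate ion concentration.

α₂ = 1 / (1 + [H⁺]/K2 + [H⁺]²/(K1K2)) = 1 / (1 + 10^+1.14 + 10^-0.80)
   = 1 / (1 + 13.804 + 0.15849) = 1/14.962 = 0.06683
[CO3²⁻] = α₂ × DIC = 0.06683 × 5.37 = 0.359 mmol/kg

[CO3²⁻] = 0.359 mmol/kg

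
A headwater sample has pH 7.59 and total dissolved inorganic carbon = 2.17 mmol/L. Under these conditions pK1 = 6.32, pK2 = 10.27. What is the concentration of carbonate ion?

α₂ = 1 / (1 + [H⁺]/K2 + [H⁺]²/(K1K2)) = 1 / (1 + 10^+2.68 + 10^+1.41)
   = 1 / (1 + 478.63 + 25.704) = 1/505.33 = 0.001979
[CO3²⁻] = α₂ × DIC = 0.001979 × 2.17 = 0.00429 mmol/L = 4.29 μmol/L

[CO3²⁻] = 4.29 μmol/L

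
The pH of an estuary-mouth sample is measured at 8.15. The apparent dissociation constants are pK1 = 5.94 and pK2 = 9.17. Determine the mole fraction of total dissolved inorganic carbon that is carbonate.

α₂ = 1 / (1 + [H⁺]/K2 + [H⁺]²/(K1K2)) = 1 / (1 + 10^+1.02 + 10^-1.19)
   = 1 / (1 + 10.471 + 0.064565) = 1/11.536 = 0.08669

α₂ = 0.0867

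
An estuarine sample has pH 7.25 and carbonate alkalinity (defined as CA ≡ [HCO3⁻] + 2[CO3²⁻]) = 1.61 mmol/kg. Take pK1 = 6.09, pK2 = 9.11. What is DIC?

CA = [HCO3⁻] + 2[CO3²⁻] = (α₁ + 2α₂)·DIC
At pH 7.25: [H⁺]/K1 = 10^-1.16 = 0.069183, K2/[H⁺] = 10^-1.86 = 0.013804
α₁ = 1/(1 + 0.069183 + 0.013804) = 1/1.0830 = 0.9234; α₂ = α₁·K2/[H⁺] = 0.01275
α₁ + 2α₂ = 0.9489
DIC = CA / (α₁ + 2α₂) = 1.61 / 0.9489 = 1.70 mmol/kg

DIC = 1.70 mmol/kg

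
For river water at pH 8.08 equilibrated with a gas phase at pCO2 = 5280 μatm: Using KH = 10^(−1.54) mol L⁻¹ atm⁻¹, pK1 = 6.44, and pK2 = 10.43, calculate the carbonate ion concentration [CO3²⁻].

[CO2*] = KH · pCO2 = 10^(−1.54) × 5280×10^-6 = 1.523×10^-4 mol/L
α₀ = 1/(1 + K1/[H⁺] + K1K2/[H⁺]²) = 1/(1 + 10^+1.64 + 10^-0.71) = 0.02230
DIC = [CO2*]/α₀ = 1.523×10^-4 / 0.02230 = 6.829 mmol/L
[CO3²⁻] = α₂·DIC; α₂ = 0.004348, so [CO3²⁻] = 0.004348 × 6.829 = 0.0297 mmol/L

[CO3²⁻] = 0.0297 mmol/L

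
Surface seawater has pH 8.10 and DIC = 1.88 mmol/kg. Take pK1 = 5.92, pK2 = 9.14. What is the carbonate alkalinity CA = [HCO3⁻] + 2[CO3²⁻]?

CA = 2.02 mmol/kg

CA = [HCO3⁻] + 2[CO3²⁻] = (α₁ + 2α₂)·DIC
At pH 8.10: [H⁺]/K1 = 10^-2.18 = 0.0066069, K2/[H⁺] = 10^-1.04 = 0.091201
α₁ = 1/(1 + 0.0066069 + 0.091201) = 1/1.0978 = 0.9109; α₂ = α₁·K2/[H⁺] = 0.08308
α₁ + 2α₂ = 1.0771
CA = 1.0771 × 1.88 = 2.02 mmol/kg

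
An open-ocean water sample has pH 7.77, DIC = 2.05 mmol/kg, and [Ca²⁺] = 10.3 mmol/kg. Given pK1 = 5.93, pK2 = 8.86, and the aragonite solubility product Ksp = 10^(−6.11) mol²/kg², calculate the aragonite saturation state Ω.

Ω = 2.02

α₂ = 1 / (1 + [H⁺]/K2 + [H⁺]²/(K1K2)) = 1 / (1 + 10^+1.09 + 10^-0.75)
   = 1 / (1 + 12.303 + 0.17783) = 1/13.481 = 0.07418
[CO3²⁻] = α₂ × DIC = 0.07418 × 2.05 = 0.1521 mmol/kg
Ksp = 10^(−6.11) = 7.762×10^-7
Ω = [Ca²⁺][CO3²⁻]/Ksp = (10.3×10^-3)(1.521×10^-4) / 7.762×10^-7 = 2.02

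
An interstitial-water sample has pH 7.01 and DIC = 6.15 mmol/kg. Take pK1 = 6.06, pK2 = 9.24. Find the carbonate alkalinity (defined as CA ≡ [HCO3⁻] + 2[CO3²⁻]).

CA = 5.57 mmol/kg

CA = [HCO3⁻] + 2[CO3²⁻] = (α₁ + 2α₂)·DIC
At pH 7.01: [H⁺]/K1 = 10^-0.95 = 0.11220, K2/[H⁺] = 10^-2.23 = 0.0058884
α₁ = 1/(1 + 0.11220 + 0.0058884) = 1/1.1181 = 0.8944; α₂ = α₁·K2/[H⁺] = 0.005267
α₁ + 2α₂ = 0.9049
CA = 0.9049 × 6.15 = 5.57 mmol/kg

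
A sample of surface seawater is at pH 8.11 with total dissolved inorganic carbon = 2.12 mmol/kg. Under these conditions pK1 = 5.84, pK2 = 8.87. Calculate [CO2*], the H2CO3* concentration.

[CO2*] = 9.66 μmol/kg

α₀ = 1 / (1 + K1/[H⁺] + K1K2/[H⁺]²) = 1 / (1 + 10^+2.27 + 10^+1.51)
   = 1 / (1 + 186.21 + 32.359) = 1/219.57 = 0.004554
[CO2*] = α₀ × DIC = 0.004554 × 2.12 = 0.00966 mmol/kg = 9.66 μmol/kg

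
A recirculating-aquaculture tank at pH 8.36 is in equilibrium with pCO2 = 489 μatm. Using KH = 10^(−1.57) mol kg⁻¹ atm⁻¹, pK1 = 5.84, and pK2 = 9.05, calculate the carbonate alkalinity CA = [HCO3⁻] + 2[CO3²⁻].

[CO2*] = KH · pCO2 = 10^(−1.57) × 489×10^-6 = 1.316×10^-5 mol/kg
α₀ = 1/(1 + K1/[H⁺] + K1K2/[H⁺]²) = 1/(1 + 10^+2.52 + 10^+1.83) = 0.002502
DIC = [CO2*]/α₀ = 1.316×10^-5 / 0.002502 = 5.261 mmol/kg
CA = (α₁ + 2α₂)·DIC = (0.8284 + 2×0.1691) × 5.261 = 6.14 mmol/kg

CA = 6.14 mmol/kg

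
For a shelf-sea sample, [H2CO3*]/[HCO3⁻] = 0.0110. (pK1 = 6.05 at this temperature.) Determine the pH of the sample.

pH = 8.01

From K1 = [H⁺][HCO3⁻]/[H2CO3*]:  pH = pK1 − log₁₀([H2CO3*]/[HCO3⁻])
log₁₀(0.0110) = -1.959
pH = 6.05 − (-1.959) = 8.01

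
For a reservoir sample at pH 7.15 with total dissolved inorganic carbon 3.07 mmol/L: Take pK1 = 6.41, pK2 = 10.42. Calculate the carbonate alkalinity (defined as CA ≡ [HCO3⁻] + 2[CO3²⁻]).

CA = 2.60 mmol/L

CA = [HCO3⁻] + 2[CO3²⁻] = (α₁ + 2α₂)·DIC
At pH 7.15: [H⁺]/K1 = 10^-0.74 = 0.18197, K2/[H⁺] = 10^-3.27 = 0.00053703
α₁ = 1/(1 + 0.18197 + 0.00053703) = 1/1.1825 = 0.8457; α₂ = α₁·K2/[H⁺] = 0.0004541
α₁ + 2α₂ = 0.8466
CA = 0.8466 × 3.07 = 2.60 mmol/L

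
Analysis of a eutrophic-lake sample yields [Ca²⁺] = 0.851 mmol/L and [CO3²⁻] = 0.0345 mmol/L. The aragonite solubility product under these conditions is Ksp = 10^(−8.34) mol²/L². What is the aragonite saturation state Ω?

Ksp = 10^(−8.34) = 4.571×10^-9
Ω = [Ca²⁺][CO3²⁻]/Ksp = (0.851×10^-3)(0.0345×10^-3) / 4.571×10^-9 = 6.42

Ω = 6.42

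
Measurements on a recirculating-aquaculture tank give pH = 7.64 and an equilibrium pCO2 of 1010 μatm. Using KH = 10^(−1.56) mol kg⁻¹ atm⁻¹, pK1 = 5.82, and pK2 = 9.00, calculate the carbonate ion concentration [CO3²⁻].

[CO3²⁻] = 0.0802 mmol/kg

[CO2*] = KH · pCO2 = 10^(−1.56) × 1010×10^-6 = 2.782×10^-5 mol/kg
α₀ = 1/(1 + K1/[H⁺] + K1K2/[H⁺]²) = 1/(1 + 10^+1.82 + 10^+0.46) = 0.01430
DIC = [CO2*]/α₀ = 2.782×10^-5 / 0.01430 = 1.946 mmol/kg
[CO3²⁻] = α₂·DIC; α₂ = 0.04123, so [CO3²⁻] = 0.04123 × 1.946 = 0.0802 mmol/kg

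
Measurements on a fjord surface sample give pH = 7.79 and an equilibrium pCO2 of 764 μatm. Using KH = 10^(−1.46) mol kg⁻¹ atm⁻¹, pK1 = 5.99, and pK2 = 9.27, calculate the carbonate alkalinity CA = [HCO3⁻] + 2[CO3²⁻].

[CO2*] = KH · pCO2 = 10^(−1.46) × 764×10^-6 = 2.649×10^-5 mol/kg
α₀ = 1/(1 + K1/[H⁺] + K1K2/[H⁺]²) = 1/(1 + 10^+1.80 + 10^+0.32) = 0.01511
DIC = [CO2*]/α₀ = 2.649×10^-5 / 0.01511 = 1.753 mmol/kg
CA = (α₁ + 2α₂)·DIC = (0.9533 + 2×0.03157) × 1.753 = 1.78 mmol/kg

CA = 1.78 mmol/kg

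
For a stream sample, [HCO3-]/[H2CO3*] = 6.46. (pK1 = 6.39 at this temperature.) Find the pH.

pH = 7.20

From K1 = [H⁺][HCO3-]/[H2CO3*]:  pH = pK1 + log₁₀([HCO3-]/[H2CO3*])
log₁₀(6.46) = +0.810
pH = 6.39 + (+0.810) = 7.20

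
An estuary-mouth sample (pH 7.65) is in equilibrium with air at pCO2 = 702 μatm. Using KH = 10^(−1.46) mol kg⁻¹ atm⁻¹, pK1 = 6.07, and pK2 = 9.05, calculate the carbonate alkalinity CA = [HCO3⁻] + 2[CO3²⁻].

[CO2*] = KH · pCO2 = 10^(−1.46) × 702×10^-6 = 2.434×10^-5 mol/kg
α₀ = 1/(1 + K1/[H⁺] + K1K2/[H⁺]²) = 1/(1 + 10^+1.58 + 10^+0.18) = 0.02467
DIC = [CO2*]/α₀ = 2.434×10^-5 / 0.02467 = 0.9866 mmol/kg
CA = (α₁ + 2α₂)·DIC = (0.9380 + 2×0.03734) × 0.9866 = 0.999 mmol/kg

CA = 0.999 mmol/kg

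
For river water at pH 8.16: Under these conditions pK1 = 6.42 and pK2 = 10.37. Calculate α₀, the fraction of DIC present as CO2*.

α₀ = 0.0178

α₀ = 1 / (1 + K1/[H⁺] + K1K2/[H⁺]²) = 1 / (1 + 10^+1.74 + 10^-0.47)
   = 1 / (1 + 54.954 + 0.33884) = 1/56.293 = 0.01776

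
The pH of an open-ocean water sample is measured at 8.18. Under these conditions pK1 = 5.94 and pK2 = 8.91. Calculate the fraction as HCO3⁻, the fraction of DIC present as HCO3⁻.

α₁ = 0.839

α₁ = 1 / (1 + [H⁺]/K1 + K2/[H⁺]) = 1 / (1 + 10^-2.24 + 10^-0.73)
   = 1 / (1 + 0.0057544 + 0.18621) = 1/1.1920 = 0.8390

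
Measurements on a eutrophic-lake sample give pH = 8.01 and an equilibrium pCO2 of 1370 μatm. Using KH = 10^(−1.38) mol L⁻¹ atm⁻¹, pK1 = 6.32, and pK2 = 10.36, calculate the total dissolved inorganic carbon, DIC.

[CO2*] = KH · pCO2 = 10^(−1.38) × 1370×10^-6 = 5.711×10^-5 mol/L
α₀ = 1/(1 + K1/[H⁺] + K1K2/[H⁺]²) = 1/(1 + 10^+1.69 + 10^-0.66) = 0.01992
DIC = [CO2*]/α₀ = 5.711×10^-5 / 0.01992 = 2.87 mmol/L

DIC = 2.87 mmol/L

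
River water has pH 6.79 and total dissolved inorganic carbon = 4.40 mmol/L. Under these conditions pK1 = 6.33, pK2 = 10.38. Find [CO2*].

α₀ = 1 / (1 + K1/[H⁺] + K1K2/[H⁺]²) = 1 / (1 + 10^+0.46 + 10^-3.13)
   = 1 / (1 + 2.8840 + 0.00074131) = 1/3.8848 = 0.2574
[CO2*] = α₀ × DIC = 0.2574 × 4.40 = 1.13 mmol/L

[CO2*] = 1.13 mmol/L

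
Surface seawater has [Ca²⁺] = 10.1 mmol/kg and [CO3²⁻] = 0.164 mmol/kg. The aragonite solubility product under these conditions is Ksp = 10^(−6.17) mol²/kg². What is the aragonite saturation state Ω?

Ω = 2.45

Ksp = 10^(−6.17) = 6.761×10^-7
Ω = [Ca²⁺][CO3²⁻]/Ksp = (10.1×10^-3)(0.164×10^-3) / 6.761×10^-7 = 2.45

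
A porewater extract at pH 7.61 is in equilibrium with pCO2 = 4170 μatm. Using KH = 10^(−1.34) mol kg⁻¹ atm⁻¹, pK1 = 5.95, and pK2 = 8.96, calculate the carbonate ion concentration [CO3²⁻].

[CO2*] = KH · pCO2 = 10^(−1.34) × 4170×10^-6 = 1.906×10^-4 mol/kg
α₀ = 1/(1 + K1/[H⁺] + K1K2/[H⁺]²) = 1/(1 + 10^+1.66 + 10^+0.31) = 0.02051
DIC = [CO2*]/α₀ = 1.906×10^-4 / 0.02051 = 9.292 mmol/kg
[CO3²⁻] = α₂·DIC; α₂ = 0.04188, so [CO3²⁻] = 0.04188 × 9.292 = 0.389 mmol/kg

[CO3²⁻] = 0.389 mmol/kg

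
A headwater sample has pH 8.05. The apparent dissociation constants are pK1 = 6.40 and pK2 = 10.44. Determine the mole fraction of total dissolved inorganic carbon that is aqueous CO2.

α₀ = 1 / (1 + K1/[H⁺] + K1K2/[H⁺]²) = 1 / (1 + 10^+1.65 + 10^-0.74)
   = 1 / (1 + 44.668 + 0.18197) = 1/45.850 = 0.02181

α₀ = 0.0218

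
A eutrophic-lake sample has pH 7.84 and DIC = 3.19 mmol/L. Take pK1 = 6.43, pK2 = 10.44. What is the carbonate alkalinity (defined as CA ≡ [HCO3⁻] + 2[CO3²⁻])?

CA = 3.08 mmol/L

CA = [HCO3⁻] + 2[CO3²⁻] = (α₁ + 2α₂)·DIC
At pH 7.84: [H⁺]/K1 = 10^-1.41 = 0.038905, K2/[H⁺] = 10^-2.60 = 0.0025119
α₁ = 1/(1 + 0.038905 + 0.0025119) = 1/1.0414 = 0.9602; α₂ = α₁·K2/[H⁺] = 0.002412
α₁ + 2α₂ = 0.9651
CA = 0.9651 × 3.19 = 3.08 mmol/L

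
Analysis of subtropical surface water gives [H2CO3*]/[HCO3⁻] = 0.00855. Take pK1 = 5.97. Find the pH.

From K1 = [H⁺][HCO3⁻]/[H2CO3*]:  pH = pK1 − log₁₀([H2CO3*]/[HCO3⁻])
log₁₀(0.00855) = -2.068
pH = 5.97 − (-2.068) = 8.04

pH = 8.04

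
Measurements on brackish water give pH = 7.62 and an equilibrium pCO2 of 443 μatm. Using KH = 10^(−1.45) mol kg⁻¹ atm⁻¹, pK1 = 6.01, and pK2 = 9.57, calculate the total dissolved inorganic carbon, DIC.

DIC = 0.663 mmol/kg

[CO2*] = KH · pCO2 = 10^(−1.45) × 443×10^-6 = 1.572×10^-5 mol/kg
α₀ = 1/(1 + K1/[H⁺] + K1K2/[H⁺]²) = 1/(1 + 10^+1.61 + 10^-0.34) = 0.02370
DIC = [CO2*]/α₀ = 1.572×10^-5 / 0.02370 = 0.663 mmol/kg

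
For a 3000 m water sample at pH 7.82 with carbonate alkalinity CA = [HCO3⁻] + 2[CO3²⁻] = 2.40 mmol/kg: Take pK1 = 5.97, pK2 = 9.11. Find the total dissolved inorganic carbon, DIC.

CA = [HCO3⁻] + 2[CO3²⁻] = (α₁ + 2α₂)·DIC
At pH 7.82: [H⁺]/K1 = 10^-1.85 = 0.014125, K2/[H⁺] = 10^-1.29 = 0.051286
α₁ = 1/(1 + 0.014125 + 0.051286) = 1/1.0654 = 0.9386; α₂ = α₁·K2/[H⁺] = 0.04814
α₁ + 2α₂ = 1.0349
DIC = CA / (α₁ + 2α₂) = 2.40 / 1.0349 = 2.32 mmol/kg

DIC = 2.32 mmol/kg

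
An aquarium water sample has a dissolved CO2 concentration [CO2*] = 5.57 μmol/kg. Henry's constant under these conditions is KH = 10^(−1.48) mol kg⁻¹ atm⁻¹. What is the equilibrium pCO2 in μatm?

KH = 10^(−1.48) = 3.311×10^-2 mol kg⁻¹ atm⁻¹
pCO2 = [CO2*]/KH = 5.57×10^-6 / 3.311×10^-2 = 1.68×10^-4 atm = 168 μatm

pCO2 = 168 μatm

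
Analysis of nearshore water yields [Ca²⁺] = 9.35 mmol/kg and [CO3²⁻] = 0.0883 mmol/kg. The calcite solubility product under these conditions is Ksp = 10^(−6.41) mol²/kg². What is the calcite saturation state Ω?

Ksp = 10^(−6.41) = 3.890×10^-7
Ω = [Ca²⁺][CO3²⁻]/Ksp = (9.35×10^-3)(0.0883×10^-3) / 3.890×10^-7 = 2.12

Ω = 2.12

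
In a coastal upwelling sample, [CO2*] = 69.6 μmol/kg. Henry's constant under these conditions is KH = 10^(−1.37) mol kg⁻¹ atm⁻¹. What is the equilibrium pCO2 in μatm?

pCO2 = 1630 μatm

KH = 10^(−1.37) = 4.266×10^-2 mol kg⁻¹ atm⁻¹
pCO2 = [CO2*]/KH = 69.6×10^-6 / 4.266×10^-2 = 1.63×10^-3 atm = 1630 μatm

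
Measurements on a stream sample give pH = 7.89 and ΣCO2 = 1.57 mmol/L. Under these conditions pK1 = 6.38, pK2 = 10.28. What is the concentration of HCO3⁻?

α₁ = 1 / (1 + [H⁺]/K1 + K2/[H⁺]) = 1 / (1 + 10^-1.51 + 10^-2.39)
   = 1 / (1 + 0.030903 + 0.0040738) = 1/1.0350 = 0.9662
[HCO3⁻] = α₁ × DIC = 0.9662 × 1.57 = 1.52 mmol/L

[HCO3⁻] = 1.52 mmol/L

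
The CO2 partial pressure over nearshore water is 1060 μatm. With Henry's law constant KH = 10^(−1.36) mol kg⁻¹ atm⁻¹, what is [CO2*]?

[CO2*] = 46.3 μmol/kg

KH = 10^(−1.36) = 4.365×10^-2 mol kg⁻¹ atm⁻¹
[CO2*] = KH · pCO2 = 4.365×10^-2 × 1060×10^-6 atm = 4.63×10^-5 mol/kg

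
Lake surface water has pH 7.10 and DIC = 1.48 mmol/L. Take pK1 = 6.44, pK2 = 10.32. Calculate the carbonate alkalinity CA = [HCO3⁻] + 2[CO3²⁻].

CA = [HCO3⁻] + 2[CO3²⁻] = (α₁ + 2α₂)·DIC
At pH 7.10: [H⁺]/K1 = 10^-0.66 = 0.21878, K2/[H⁺] = 10^-3.22 = 0.00060256
α₁ = 1/(1 + 0.21878 + 0.00060256) = 1/1.2194 = 0.8201; α₂ = α₁·K2/[H⁺] = 0.0004942
α₁ + 2α₂ = 0.8211
CA = 0.8211 × 1.48 = 1.22 mmol/L

CA = 1.22 mmol/L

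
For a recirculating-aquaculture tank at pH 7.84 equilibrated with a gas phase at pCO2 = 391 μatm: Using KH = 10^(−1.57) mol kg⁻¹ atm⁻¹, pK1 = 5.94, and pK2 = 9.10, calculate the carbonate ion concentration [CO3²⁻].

[CO2*] = KH · pCO2 = 10^(−1.57) × 391×10^-6 = 1.052×10^-5 mol/kg
α₀ = 1/(1 + K1/[H⁺] + K1K2/[H⁺]²) = 1/(1 + 10^+1.90 + 10^+0.64) = 0.01179
DIC = [CO2*]/α₀ = 1.052×10^-5 / 0.01179 = 0.8924 mmol/kg
[CO3²⁻] = α₂·DIC; α₂ = 0.05148, so [CO3²⁻] = 0.05148 × 0.8924 = 0.0459 mmol/kg

[CO3²⁻] = 0.0459 mmol/kg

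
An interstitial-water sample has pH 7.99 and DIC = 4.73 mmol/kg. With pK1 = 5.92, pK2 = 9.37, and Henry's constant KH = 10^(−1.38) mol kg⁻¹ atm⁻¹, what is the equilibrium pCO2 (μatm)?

pCO2 = 920 μatm

α₀ = 1 / (1 + K1/[H⁺] + K1K2/[H⁺]²) = 1 / (1 + 10^+2.07 + 10^+0.69)
   = 1 / (1 + 117.49 + 4.8978) = 1/123.39 = 0.008105
[CO2*] = α₀ × DIC = 0.008105 × 4.73 = 0.03833 mmol/kg
pCO2 = [CO2*]/KH = 3.833×10^-5 / 4.169×10^-2 = 920 μatm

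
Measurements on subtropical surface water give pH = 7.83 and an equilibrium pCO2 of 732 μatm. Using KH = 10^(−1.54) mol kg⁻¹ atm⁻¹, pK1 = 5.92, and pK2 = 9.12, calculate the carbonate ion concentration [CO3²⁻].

[CO2*] = KH · pCO2 = 10^(−1.54) × 732×10^-6 = 2.111×10^-5 mol/kg
α₀ = 1/(1 + K1/[H⁺] + K1K2/[H⁺]²) = 1/(1 + 10^+1.91 + 10^+0.62) = 0.01157
DIC = [CO2*]/α₀ = 2.111×10^-5 / 0.01157 = 1.825 mmol/kg
[CO3²⁻] = α₂·DIC; α₂ = 0.04822, so [CO3²⁻] = 0.04822 × 1.825 = 0.0880 mmol/kg

[CO3²⁻] = 0.0880 mmol/kg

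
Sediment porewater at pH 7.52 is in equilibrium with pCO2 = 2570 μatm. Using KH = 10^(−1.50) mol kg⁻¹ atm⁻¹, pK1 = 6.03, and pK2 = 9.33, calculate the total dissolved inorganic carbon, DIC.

[CO2*] = KH · pCO2 = 10^(−1.50) × 2570×10^-6 = 8.127×10^-5 mol/kg
α₀ = 1/(1 + K1/[H⁺] + K1K2/[H⁺]²) = 1/(1 + 10^+1.49 + 10^-0.32) = 0.03088
DIC = [CO2*]/α₀ = 8.127×10^-5 / 0.03088 = 2.63 mmol/kg

DIC = 2.63 mmol/kg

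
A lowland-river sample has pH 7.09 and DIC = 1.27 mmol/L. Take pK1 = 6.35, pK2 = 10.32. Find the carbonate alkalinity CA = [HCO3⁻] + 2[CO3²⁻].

CA = 1.08 mmol/L

CA = [HCO3⁻] + 2[CO3²⁻] = (α₁ + 2α₂)·DIC
At pH 7.09: [H⁺]/K1 = 10^-0.74 = 0.18197, K2/[H⁺] = 10^-3.23 = 0.00058884
α₁ = 1/(1 + 0.18197 + 0.00058884) = 1/1.1826 = 0.8456; α₂ = α₁·K2/[H⁺] = 0.0004979
α₁ + 2α₂ = 0.8466
CA = 0.8466 × 1.27 = 1.08 mmol/L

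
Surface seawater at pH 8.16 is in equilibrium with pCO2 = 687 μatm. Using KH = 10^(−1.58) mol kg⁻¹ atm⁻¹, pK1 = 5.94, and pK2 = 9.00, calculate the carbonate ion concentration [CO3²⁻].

[CO3²⁻] = 0.433 mmol/kg

[CO2*] = KH · pCO2 = 10^(−1.58) × 687×10^-6 = 1.807×10^-5 mol/kg
α₀ = 1/(1 + K1/[H⁺] + K1K2/[H⁺]²) = 1/(1 + 10^+2.22 + 10^+1.38) = 0.005237
DIC = [CO2*]/α₀ = 1.807×10^-5 / 0.005237 = 3.450 mmol/kg
[CO3²⁻] = α₂·DIC; α₂ = 0.1256, so [CO3²⁻] = 0.1256 × 3.450 = 0.433 mmol/kg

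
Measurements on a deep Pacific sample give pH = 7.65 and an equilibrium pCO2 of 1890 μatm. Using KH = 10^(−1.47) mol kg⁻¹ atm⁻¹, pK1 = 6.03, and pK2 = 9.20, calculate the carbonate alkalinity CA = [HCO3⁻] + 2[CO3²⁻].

CA = 2.82 mmol/kg

[CO2*] = KH · pCO2 = 10^(−1.47) × 1890×10^-6 = 6.404×10^-5 mol/kg
α₀ = 1/(1 + K1/[H⁺] + K1K2/[H⁺]²) = 1/(1 + 10^+1.62 + 10^+0.07) = 0.02280
DIC = [CO2*]/α₀ = 6.404×10^-5 / 0.02280 = 2.809 mmol/kg
CA = (α₁ + 2α₂)·DIC = (0.9504 + 2×0.02679) × 2.809 = 2.82 mmol/kg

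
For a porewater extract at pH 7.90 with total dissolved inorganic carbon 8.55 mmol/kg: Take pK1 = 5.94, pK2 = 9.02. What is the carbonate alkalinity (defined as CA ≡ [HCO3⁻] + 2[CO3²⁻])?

CA = 9.06 mmol/kg

CA = [HCO3⁻] + 2[CO3²⁻] = (α₁ + 2α₂)·DIC
At pH 7.90: [H⁺]/K1 = 10^-1.96 = 0.010965, K2/[H⁺] = 10^-1.12 = 0.075858
α₁ = 1/(1 + 0.010965 + 0.075858) = 1/1.0868 = 0.9201; α₂ = α₁·K2/[H⁺] = 0.06980
α₁ + 2α₂ = 1.0597
CA = 1.0597 × 8.55 = 9.06 mmol/kg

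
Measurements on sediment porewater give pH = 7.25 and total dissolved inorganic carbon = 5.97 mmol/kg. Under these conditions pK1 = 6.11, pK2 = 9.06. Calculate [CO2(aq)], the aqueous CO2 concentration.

α₀ = 1 / (1 + K1/[H⁺] + K1K2/[H⁺]²) = 1 / (1 + 10^+1.14 + 10^-0.67)
   = 1 / (1 + 13.804 + 0.21380) = 1/15.018 = 0.06659
[CO2*] = α₀ × DIC = 0.06659 × 5.97 = 0.398 mmol/kg

[CO2*] = 0.398 mmol/kg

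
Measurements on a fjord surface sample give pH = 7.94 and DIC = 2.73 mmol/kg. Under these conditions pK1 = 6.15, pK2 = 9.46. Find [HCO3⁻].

α₁ = 1 / (1 + [H⁺]/K1 + K2/[H⁺]) = 1 / (1 + 10^-1.79 + 10^-1.52)
   = 1 / (1 + 0.016218 + 0.030200) = 1/1.0464 = 0.9556
[HCO3⁻] = α₁ × DIC = 0.9556 × 2.73 = 2.61 mmol/kg

[HCO3⁻] = 2.61 mmol/kg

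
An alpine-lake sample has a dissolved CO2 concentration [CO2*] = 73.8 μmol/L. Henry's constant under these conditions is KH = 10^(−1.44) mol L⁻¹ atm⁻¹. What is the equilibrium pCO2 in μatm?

KH = 10^(−1.44) = 3.631×10^-2 mol L⁻¹ atm⁻¹
pCO2 = [CO2*]/KH = 73.8×10^-6 / 3.631×10^-2 = 2.03×10^-3 atm = 2030 μatm

pCO2 = 2030 μatm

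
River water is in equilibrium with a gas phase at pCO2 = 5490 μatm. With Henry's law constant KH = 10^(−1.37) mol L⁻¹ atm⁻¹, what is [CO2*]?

KH = 10^(−1.37) = 4.266×10^-2 mol L⁻¹ atm⁻¹
[CO2*] = KH · pCO2 = 4.266×10^-2 × 5490×10^-6 atm = 2.34×10^-4 mol/L

[CO2*] = 234 μmol/L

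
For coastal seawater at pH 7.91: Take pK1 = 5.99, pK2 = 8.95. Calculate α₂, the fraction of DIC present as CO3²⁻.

α₂ = 0.0827

α₂ = 1 / (1 + [H⁺]/K2 + [H⁺]²/(K1K2)) = 1 / (1 + 10^+1.04 + 10^-0.88)
   = 1 / (1 + 10.965 + 0.13183) = 1/12.097 = 0.08267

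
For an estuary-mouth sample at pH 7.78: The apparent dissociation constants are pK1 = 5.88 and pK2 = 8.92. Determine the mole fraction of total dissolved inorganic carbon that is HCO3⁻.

α₁ = 0.922

α₁ = 1 / (1 + [H⁺]/K1 + K2/[H⁺]) = 1 / (1 + 10^-1.90 + 10^-1.14)
   = 1 / (1 + 0.012589 + 0.072444) = 1/1.0850 = 0.9216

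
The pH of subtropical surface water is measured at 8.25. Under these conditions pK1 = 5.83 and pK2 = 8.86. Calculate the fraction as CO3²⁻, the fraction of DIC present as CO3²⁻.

α₂ = 0.196

α₂ = 1 / (1 + [H⁺]/K2 + [H⁺]²/(K1K2)) = 1 / (1 + 10^+0.61 + 10^-1.81)
   = 1 / (1 + 4.0738 + 0.015488) = 1/5.0893 = 0.1965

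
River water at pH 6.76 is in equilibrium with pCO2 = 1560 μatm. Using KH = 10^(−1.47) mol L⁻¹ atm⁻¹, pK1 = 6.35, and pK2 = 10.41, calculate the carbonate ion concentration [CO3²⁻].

[CO2*] = KH · pCO2 = 10^(−1.47) × 1560×10^-6 = 5.286×10^-5 mol/L
α₀ = 1/(1 + K1/[H⁺] + K1K2/[H⁺]²) = 1/(1 + 10^+0.41 + 10^-3.24) = 0.2800
DIC = [CO2*]/α₀ = 5.286×10^-5 / 0.2800 = 0.1888 mmol/L
[CO3²⁻] = α₂·DIC; α₂ = 0.0001611, so [CO3²⁻] = 0.0001611 × 0.1888 = 3.04×10^-5 mmol/L = 0.0304 μmol/L

[CO3²⁻] = 0.0304 μmol/L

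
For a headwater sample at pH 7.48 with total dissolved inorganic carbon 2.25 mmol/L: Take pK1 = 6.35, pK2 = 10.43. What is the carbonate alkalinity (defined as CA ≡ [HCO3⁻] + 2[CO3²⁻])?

CA = [HCO3⁻] + 2[CO3²⁻] = (α₁ + 2α₂)·DIC
At pH 7.48: [H⁺]/K1 = 10^-1.13 = 0.074131, K2/[H⁺] = 10^-2.95 = 0.0011220
α₁ = 1/(1 + 0.074131 + 0.0011220) = 1/1.0753 = 0.9300; α₂ = α₁·K2/[H⁺] = 0.001043
α₁ + 2α₂ = 0.9321
CA = 0.9321 × 2.25 = 2.10 mmol/L

CA = 2.10 mmol/L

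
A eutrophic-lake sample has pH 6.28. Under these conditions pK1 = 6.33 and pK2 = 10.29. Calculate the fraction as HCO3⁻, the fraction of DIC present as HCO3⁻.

α₁ = 1 / (1 + [H⁺]/K1 + K2/[H⁺]) = 1 / (1 + 10^+0.05 + 10^-4.01)
   = 1 / (1 + 1.1220 + 9.7724×10^-5) = 1/2.1221 = 0.4712

α₁ = 0.471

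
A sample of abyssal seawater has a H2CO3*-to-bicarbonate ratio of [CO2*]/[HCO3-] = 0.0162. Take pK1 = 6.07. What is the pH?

pH = 7.86

From K1 = [H⁺][HCO3-]/[CO2*]:  pH = pK1 − log₁₀([CO2*]/[HCO3-])
log₁₀(0.0162) = -1.790
pH = 6.07 − (-1.790) = 7.86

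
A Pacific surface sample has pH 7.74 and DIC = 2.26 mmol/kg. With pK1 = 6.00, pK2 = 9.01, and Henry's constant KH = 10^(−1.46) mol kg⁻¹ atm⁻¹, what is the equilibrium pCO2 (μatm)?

pCO2 = 1110 μatm

α₀ = 1 / (1 + K1/[H⁺] + K1K2/[H⁺]²) = 1 / (1 + 10^+1.74 + 10^+0.47)
   = 1 / (1 + 54.954 + 2.9512) = 1/58.905 = 0.01698
[CO2*] = α₀ × DIC = 0.01698 × 2.26 = 0.03837 mmol/kg
pCO2 = [CO2*]/KH = 3.837×10^-5 / 3.467×10^-2 = 1110 μatm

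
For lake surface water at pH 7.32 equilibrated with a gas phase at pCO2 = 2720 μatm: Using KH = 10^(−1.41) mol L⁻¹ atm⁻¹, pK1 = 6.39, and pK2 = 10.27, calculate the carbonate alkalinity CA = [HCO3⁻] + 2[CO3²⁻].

[CO2*] = KH · pCO2 = 10^(−1.41) × 2720×10^-6 = 1.058×10^-4 mol/L
α₀ = 1/(1 + K1/[H⁺] + K1K2/[H⁺]²) = 1/(1 + 10^+0.93 + 10^-2.02) = 0.1050
DIC = [CO2*]/α₀ = 1.058×10^-4 / 0.1050 = 1.008 mmol/L
CA = (α₁ + 2α₂)·DIC = (0.8940 + 2×0.001003) × 1.008 = 0.903 mmol/L

CA = 0.903 mmol/L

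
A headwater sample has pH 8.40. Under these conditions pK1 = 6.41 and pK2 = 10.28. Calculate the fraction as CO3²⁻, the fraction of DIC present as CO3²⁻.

α₂ = 0.0129

α₂ = 1 / (1 + [H⁺]/K2 + [H⁺]²/(K1K2)) = 1 / (1 + 10^+1.88 + 10^-0.11)
   = 1 / (1 + 75.858 + 0.77625) = 1/77.634 = 0.01288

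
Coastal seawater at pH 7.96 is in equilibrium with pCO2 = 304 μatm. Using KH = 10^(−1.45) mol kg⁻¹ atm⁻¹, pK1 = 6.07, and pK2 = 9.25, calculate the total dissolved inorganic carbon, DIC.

[CO2*] = KH · pCO2 = 10^(−1.45) × 304×10^-6 = 1.079×10^-5 mol/kg
α₀ = 1/(1 + K1/[H⁺] + K1K2/[H⁺]²) = 1/(1 + 10^+1.89 + 10^+0.60) = 0.01211
DIC = [CO2*]/α₀ = 1.079×10^-5 / 0.01211 = 0.891 mmol/kg

DIC = 0.891 mmol/kg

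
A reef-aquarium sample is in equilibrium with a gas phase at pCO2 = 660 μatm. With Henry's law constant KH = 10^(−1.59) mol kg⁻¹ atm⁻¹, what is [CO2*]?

[CO2*] = 17.0 μmol/kg

KH = 10^(−1.59) = 2.570×10^-2 mol kg⁻¹ atm⁻¹
[CO2*] = KH · pCO2 = 2.570×10^-2 × 660×10^-6 atm = 1.70×10^-5 mol/kg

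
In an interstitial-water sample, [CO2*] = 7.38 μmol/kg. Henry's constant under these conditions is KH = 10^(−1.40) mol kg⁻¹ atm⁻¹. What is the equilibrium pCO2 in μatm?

KH = 10^(−1.40) = 3.981×10^-2 mol kg⁻¹ atm⁻¹
pCO2 = [CO2*]/KH = 7.38×10^-6 / 3.981×10^-2 = 1.85×10^-4 atm = 185 μatm

pCO2 = 185 μatm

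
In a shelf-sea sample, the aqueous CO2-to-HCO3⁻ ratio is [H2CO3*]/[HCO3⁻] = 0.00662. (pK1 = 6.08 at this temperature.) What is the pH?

pH = 8.26

From K1 = [H⁺][HCO3⁻]/[H2CO3*]:  pH = pK1 − log₁₀([H2CO3*]/[HCO3⁻])
log₁₀(0.00662) = -2.179
pH = 6.08 − (-2.179) = 8.26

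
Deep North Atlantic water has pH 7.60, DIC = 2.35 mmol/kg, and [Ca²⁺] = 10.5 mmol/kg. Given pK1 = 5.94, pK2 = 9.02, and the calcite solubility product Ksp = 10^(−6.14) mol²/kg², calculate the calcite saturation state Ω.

Ω = 1.22

α₂ = 1 / (1 + [H⁺]/K2 + [H⁺]²/(K1K2)) = 1 / (1 + 10^+1.42 + 10^-0.24)
   = 1 / (1 + 26.303 + 0.57544) = 1/27.878 = 0.03587
[CO3²⁻] = α₂ × DIC = 0.03587 × 2.35 = 0.08430 mmol/kg
Ksp = 10^(−6.14) = 7.244×10^-7
Ω = [Ca²⁺][CO3²⁻]/Ksp = (10.5×10^-3)(8.430×10^-5) / 7.244×10^-7 = 1.22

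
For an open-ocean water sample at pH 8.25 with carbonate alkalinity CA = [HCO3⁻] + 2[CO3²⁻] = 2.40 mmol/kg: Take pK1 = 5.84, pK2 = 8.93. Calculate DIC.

DIC = 2.05 mmol/kg

CA = [HCO3⁻] + 2[CO3²⁻] = (α₁ + 2α₂)·DIC
At pH 8.25: [H⁺]/K1 = 10^-2.41 = 0.0038905, K2/[H⁺] = 10^-0.68 = 0.20893
α₁ = 1/(1 + 0.0038905 + 0.20893) = 1/1.2128 = 0.8245; α₂ = α₁·K2/[H⁺] = 0.1723
α₁ + 2α₂ = 1.1691
DIC = CA / (α₁ + 2α₂) = 2.40 / 1.1691 = 2.05 mmol/kg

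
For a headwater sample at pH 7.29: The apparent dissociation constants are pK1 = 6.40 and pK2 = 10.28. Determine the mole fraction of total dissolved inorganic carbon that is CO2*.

α₀ = 0.114

α₀ = 1 / (1 + K1/[H⁺] + K1K2/[H⁺]²) = 1 / (1 + 10^+0.89 + 10^-2.10)
   = 1 / (1 + 7.7625 + 0.0079433) = 1/8.7704 = 0.1140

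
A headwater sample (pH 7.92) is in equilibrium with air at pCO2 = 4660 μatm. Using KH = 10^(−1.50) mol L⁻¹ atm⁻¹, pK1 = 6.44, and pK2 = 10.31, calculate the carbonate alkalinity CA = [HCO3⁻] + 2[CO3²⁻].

CA = 4.49 mmol/L

[CO2*] = KH · pCO2 = 10^(−1.50) × 4660×10^-6 = 1.474×10^-4 mol/L
α₀ = 1/(1 + K1/[H⁺] + K1K2/[H⁺]²) = 1/(1 + 10^+1.48 + 10^-0.91) = 0.03193
DIC = [CO2*]/α₀ = 1.474×10^-4 / 0.03193 = 4.616 mmol/L
CA = (α₁ + 2α₂)·DIC = (0.9641 + 2×0.003928) × 4.616 = 4.49 mmol/L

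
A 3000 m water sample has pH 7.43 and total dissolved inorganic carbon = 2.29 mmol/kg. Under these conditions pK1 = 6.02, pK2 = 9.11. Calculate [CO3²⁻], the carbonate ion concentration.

α₂ = 1 / (1 + [H⁺]/K2 + [H⁺]²/(K1K2)) = 1 / (1 + 10^+1.68 + 10^+0.27)
   = 1 / (1 + 47.863 + 1.8621) = 1/50.725 = 0.01971
[CO3²⁻] = α₂ × DIC = 0.01971 × 2.29 = 0.0451 mmol/kg

[CO3²⁻] = 0.0451 mmol/kg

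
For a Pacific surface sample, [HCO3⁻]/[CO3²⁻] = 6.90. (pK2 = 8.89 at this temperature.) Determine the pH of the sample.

pH = 8.05

From K2 = [H⁺][CO3²⁻]/[HCO3⁻]:  pH = pK2 − log₁₀([HCO3⁻]/[CO3²⁻])
log₁₀(6.90) = +0.839
pH = 8.89 − (+0.839) = 8.05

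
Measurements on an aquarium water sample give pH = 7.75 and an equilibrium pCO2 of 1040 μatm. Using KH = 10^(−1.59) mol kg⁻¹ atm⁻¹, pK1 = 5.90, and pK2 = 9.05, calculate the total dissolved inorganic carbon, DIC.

[CO2*] = KH · pCO2 = 10^(−1.59) × 1040×10^-6 = 2.673×10^-5 mol/kg
α₀ = 1/(1 + K1/[H⁺] + K1K2/[H⁺]²) = 1/(1 + 10^+1.85 + 10^+0.55) = 0.01327
DIC = [CO2*]/α₀ = 2.673×10^-5 / 0.01327 = 2.01 mmol/kg

DIC = 2.01 mmol/kg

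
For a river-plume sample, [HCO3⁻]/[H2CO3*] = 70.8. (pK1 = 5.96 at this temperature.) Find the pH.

From K1 = [H⁺][HCO3⁻]/[H2CO3*]:  pH = pK1 + log₁₀([HCO3⁻]/[H2CO3*])
log₁₀(70.8) = +1.850
pH = 5.96 + (+1.850) = 7.81

pH = 7.81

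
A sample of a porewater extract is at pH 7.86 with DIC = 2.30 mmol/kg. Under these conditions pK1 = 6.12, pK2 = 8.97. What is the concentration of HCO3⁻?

[HCO3⁻] = 2.10 mmol/kg

α₁ = 1 / (1 + [H⁺]/K1 + K2/[H⁺]) = 1 / (1 + 10^-1.74 + 10^-1.11)
   = 1 / (1 + 0.018197 + 0.077625) = 1/1.0958 = 0.9126
[HCO3⁻] = α₁ × DIC = 0.9126 × 2.30 = 2.10 mmol/kg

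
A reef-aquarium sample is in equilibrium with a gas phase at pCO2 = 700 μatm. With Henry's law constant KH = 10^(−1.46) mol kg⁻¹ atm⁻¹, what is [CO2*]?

[CO2*] = 24.3 μmol/kg

KH = 10^(−1.46) = 3.467×10^-2 mol kg⁻¹ atm⁻¹
[CO2*] = KH · pCO2 = 3.467×10^-2 × 700×10^-6 atm = 2.43×10^-5 mol/kg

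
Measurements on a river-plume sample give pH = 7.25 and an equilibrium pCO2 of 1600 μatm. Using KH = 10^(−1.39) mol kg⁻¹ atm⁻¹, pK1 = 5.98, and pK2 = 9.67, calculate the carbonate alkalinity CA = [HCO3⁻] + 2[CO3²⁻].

[CO2*] = KH · pCO2 = 10^(−1.39) × 1600×10^-6 = 6.518×10^-5 mol/kg
α₀ = 1/(1 + K1/[H⁺] + K1K2/[H⁺]²) = 1/(1 + 10^+1.27 + 10^-1.15) = 0.05078
DIC = [CO2*]/α₀ = 6.518×10^-5 / 0.05078 = 1.284 mmol/kg
CA = (α₁ + 2α₂)·DIC = (0.9456 + 2×0.003595) × 1.284 = 1.22 mmol/kg

CA = 1.22 mmol/kg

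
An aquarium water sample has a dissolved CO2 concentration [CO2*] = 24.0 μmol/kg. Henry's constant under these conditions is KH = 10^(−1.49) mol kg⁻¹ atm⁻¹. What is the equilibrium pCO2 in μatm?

KH = 10^(−1.49) = 3.236×10^-2 mol kg⁻¹ atm⁻¹
pCO2 = [CO2*]/KH = 24.0×10^-6 / 3.236×10^-2 = 7.42×10^-4 atm = 742 μatm

pCO2 = 742 μatm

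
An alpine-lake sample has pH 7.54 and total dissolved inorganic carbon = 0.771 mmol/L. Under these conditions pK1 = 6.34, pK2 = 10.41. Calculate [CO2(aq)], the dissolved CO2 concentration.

[CO2*] = 0.0457 mmol/L

α₀ = 1 / (1 + K1/[H⁺] + K1K2/[H⁺]²) = 1 / (1 + 10^+1.20 + 10^-1.67)
   = 1 / (1 + 15.849 + 0.021380) = 1/16.870 = 0.05928
[CO2*] = α₀ × DIC = 0.05928 × 0.771 = 0.0457 mmol/L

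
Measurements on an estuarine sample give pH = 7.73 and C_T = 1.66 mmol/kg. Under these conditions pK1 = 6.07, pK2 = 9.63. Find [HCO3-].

α₁ = 1 / (1 + [H⁺]/K1 + K2/[H⁺]) = 1 / (1 + 10^-1.66 + 10^-1.90)
   = 1 / (1 + 0.021878 + 0.012589) = 1/1.0345 = 0.9667
[HCO3⁻] = α₁ × DIC = 0.9667 × 1.66 = 1.60 mmol/kg

[HCO3⁻] = 1.60 mmol/kg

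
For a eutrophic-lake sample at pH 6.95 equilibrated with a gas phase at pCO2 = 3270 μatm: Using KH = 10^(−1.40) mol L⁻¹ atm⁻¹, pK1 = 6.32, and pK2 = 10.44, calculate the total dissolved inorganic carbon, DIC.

[CO2*] = KH · pCO2 = 10^(−1.40) × 3270×10^-6 = 1.302×10^-4 mol/L
α₀ = 1/(1 + K1/[H⁺] + K1K2/[H⁺]²) = 1/(1 + 10^+0.63 + 10^-2.86) = 0.1899
DIC = [CO2*]/α₀ = 1.302×10^-4 / 0.1899 = 0.686 mmol/L

DIC = 0.686 mmol/L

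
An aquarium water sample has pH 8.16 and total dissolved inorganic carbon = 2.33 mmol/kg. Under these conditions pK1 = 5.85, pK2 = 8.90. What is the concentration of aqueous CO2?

[CO2*] = 9.62 μmol/kg

α₀ = 1 / (1 + K1/[H⁺] + K1K2/[H⁺]²) = 1 / (1 + 10^+2.31 + 10^+1.57)
   = 1 / (1 + 204.17 + 37.154) = 1/242.33 = 0.004127
[CO2*] = α₀ × DIC = 0.004127 × 2.33 = 0.00962 mmol/kg = 9.62 μmol/kg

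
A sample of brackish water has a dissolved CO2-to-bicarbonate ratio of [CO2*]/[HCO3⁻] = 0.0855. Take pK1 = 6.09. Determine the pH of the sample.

From K1 = [H⁺][HCO3⁻]/[CO2*]:  pH = pK1 − log₁₀([CO2*]/[HCO3⁻])
log₁₀(0.0855) = -1.068
pH = 6.09 − (-1.068) = 7.16

pH = 7.16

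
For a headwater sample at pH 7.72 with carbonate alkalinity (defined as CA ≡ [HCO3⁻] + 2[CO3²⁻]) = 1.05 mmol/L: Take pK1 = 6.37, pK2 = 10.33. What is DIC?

CA = [HCO3⁻] + 2[CO3²⁻] = (α₁ + 2α₂)·DIC
At pH 7.72: [H⁺]/K1 = 10^-1.35 = 0.044668, K2/[H⁺] = 10^-2.61 = 0.0024547
α₁ = 1/(1 + 0.044668 + 0.0024547) = 1/1.0471 = 0.9550; α₂ = α₁·K2/[H⁺] = 0.002344
α₁ + 2α₂ = 0.9597
DIC = CA / (α₁ + 2α₂) = 1.05 / 0.9597 = 1.09 mmol/L

DIC = 1.09 mmol/L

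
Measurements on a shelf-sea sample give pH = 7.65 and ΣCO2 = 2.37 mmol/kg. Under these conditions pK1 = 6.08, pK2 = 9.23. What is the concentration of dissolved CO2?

α₀ = 1 / (1 + K1/[H⁺] + K1K2/[H⁺]²) = 1 / (1 + 10^+1.57 + 10^-0.01)
   = 1 / (1 + 37.154 + 0.97724) = 1/39.131 = 0.02556
[CO2*] = α₀ × DIC = 0.02556 × 2.37 = 0.0606 mmol/kg

[CO2*] = 0.0606 mmol/kg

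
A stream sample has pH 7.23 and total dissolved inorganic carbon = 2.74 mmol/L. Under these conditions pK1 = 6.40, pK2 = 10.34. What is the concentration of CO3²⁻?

α₂ = 1 / (1 + [H⁺]/K2 + [H⁺]²/(K1K2)) = 1 / (1 + 10^+3.11 + 10^+2.28)
   = 1 / (1 + 1288.2 + 190.55) = 1/1479.8 = 0.0006758
[CO3²⁻] = α₂ × DIC = 0.0006758 × 2.74 = 0.00185 mmol/L = 1.85 μmol/L

[CO3²⁻] = 1.85 μmol/L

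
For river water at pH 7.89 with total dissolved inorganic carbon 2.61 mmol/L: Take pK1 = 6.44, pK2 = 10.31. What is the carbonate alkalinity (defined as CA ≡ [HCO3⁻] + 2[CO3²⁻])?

CA = 2.53 mmol/L

CA = [HCO3⁻] + 2[CO3²⁻] = (α₁ + 2α₂)·DIC
At pH 7.89: [H⁺]/K1 = 10^-1.45 = 0.035481, K2/[H⁺] = 10^-2.42 = 0.0038019
α₁ = 1/(1 + 0.035481 + 0.0038019) = 1/1.0393 = 0.9622; α₂ = α₁·K2/[H⁺] = 0.003658
α₁ + 2α₂ = 0.9695
CA = 0.9695 × 2.61 = 2.53 mmol/L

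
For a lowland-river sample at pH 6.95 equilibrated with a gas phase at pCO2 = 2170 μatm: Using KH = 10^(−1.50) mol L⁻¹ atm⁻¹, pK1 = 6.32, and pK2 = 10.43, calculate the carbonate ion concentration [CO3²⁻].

[CO3²⁻] = 0.0969 μmol/L

[CO2*] = KH · pCO2 = 10^(−1.50) × 2170×10^-6 = 6.862×10^-5 mol/L
α₀ = 1/(1 + K1/[H⁺] + K1K2/[H⁺]²) = 1/(1 + 10^+0.63 + 10^-2.85) = 0.1899
DIC = [CO2*]/α₀ = 6.862×10^-5 / 0.1899 = 0.3614 mmol/L
[CO3²⁻] = α₂·DIC; α₂ = 0.0002682, so [CO3²⁻] = 0.0002682 × 0.3614 = 9.69×10^-5 mmol/L = 0.0969 μmol/L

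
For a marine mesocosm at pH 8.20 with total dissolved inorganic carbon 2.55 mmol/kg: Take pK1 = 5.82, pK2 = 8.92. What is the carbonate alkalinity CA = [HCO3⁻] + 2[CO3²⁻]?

CA = 2.95 mmol/kg

CA = [HCO3⁻] + 2[CO3²⁻] = (α₁ + 2α₂)·DIC
At pH 8.20: [H⁺]/K1 = 10^-2.38 = 0.0041687, K2/[H⁺] = 10^-0.72 = 0.19055
α₁ = 1/(1 + 0.0041687 + 0.19055) = 1/1.1947 = 0.8370; α₂ = α₁·K2/[H⁺] = 0.1595
α₁ + 2α₂ = 1.1560
CA = 1.1560 × 2.55 = 2.95 mmol/kg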